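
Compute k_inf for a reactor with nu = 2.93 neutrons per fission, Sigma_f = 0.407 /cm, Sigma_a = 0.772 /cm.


k_inf = nu * Sigma_f / Sigma_a
k_inf = 2.93 * 0.407 / 0.772
k_inf = 1.5447

1.5447


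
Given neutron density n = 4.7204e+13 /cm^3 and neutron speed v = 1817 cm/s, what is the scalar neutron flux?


phi = n * v
phi = 4.7204e+13 * 1817
phi = 8.5770e+16 /cm^2/s

8.5770e+16


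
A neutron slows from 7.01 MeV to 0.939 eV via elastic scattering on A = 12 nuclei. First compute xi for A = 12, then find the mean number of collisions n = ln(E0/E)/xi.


xi = 1 + (A-1)^2/(2A)*ln((A-1)/(A+1)) = 0.1577690 (for A = 12)
n = ln(E0/E) / xi
n = ln(7.01e6 / 0.939) / 0.1577690
n = ln(7.465389e+06) / 0.1577690 = 100.31

100.31


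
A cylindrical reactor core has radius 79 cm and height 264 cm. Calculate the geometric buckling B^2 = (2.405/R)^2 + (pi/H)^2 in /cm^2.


B^2 = (2.405/R)^2 + (pi/H)^2
B^2 = (2.405/79)^2 + (pi/264)^2
B^2 = 0.0010684 /cm^2

0.0010684


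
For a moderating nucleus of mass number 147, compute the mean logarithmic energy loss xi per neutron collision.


xi = 1 + (A-1)^2/(2A) * ln((A-1)/(A+1))
xi = 1 + (147-1)^2/(2*147) * ln((147-1)/(147 +1))
xi = 0.013544

0.013544


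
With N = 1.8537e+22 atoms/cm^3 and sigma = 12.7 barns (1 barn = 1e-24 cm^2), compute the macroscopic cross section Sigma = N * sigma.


Sigma = N * sigma_barns * 1e-24
Sigma = 1.8537e+22 * 12.7 * 1e-24
Sigma = 0.23542 /cm

0.23542


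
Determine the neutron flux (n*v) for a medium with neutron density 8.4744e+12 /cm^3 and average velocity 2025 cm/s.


phi = n * v
phi = 8.4744e+12 * 2025
phi = 1.7161e+16 /cm^2/s

1.7161e+16


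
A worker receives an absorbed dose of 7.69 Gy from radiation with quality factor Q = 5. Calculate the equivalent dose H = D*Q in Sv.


H = D * Q
H = 7.69 * 5
H = 38.450 Sv

38.450


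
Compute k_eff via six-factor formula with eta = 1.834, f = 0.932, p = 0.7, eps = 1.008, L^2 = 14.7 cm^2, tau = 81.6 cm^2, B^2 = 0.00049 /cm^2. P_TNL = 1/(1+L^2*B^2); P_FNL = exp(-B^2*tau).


k_inf = eta*f*p*eps = 1.834*0.932*0.7*1.008 = 1.206074
P_TNL = 1/(1 + L^2*B^2) = 1/(1 + 14.7*0.00049) = 0.9928485
P_FNL = exp(-B^2*tau) = exp(-0.00049*81.6) = 0.9608048
k_eff = k_inf * P_TNL * P_FNL = 1.206074 * 0.9928485 * 0.9608048
k_eff = 1.1505

1.1505


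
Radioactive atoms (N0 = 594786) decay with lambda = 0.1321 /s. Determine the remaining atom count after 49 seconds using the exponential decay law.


N = N0 * exp(-lambda * t)
N = 594786 * exp(-0.1321 * 49)
N = 918.79

918.79


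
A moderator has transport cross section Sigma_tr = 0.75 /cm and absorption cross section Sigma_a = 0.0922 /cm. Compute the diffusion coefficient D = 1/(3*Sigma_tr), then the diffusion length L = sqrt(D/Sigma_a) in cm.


D = 1 / (3 * Sigma_tr) = 1 / (3 * 0.75) = 0.4444444 cm
L = sqrt(D / Sigma_a)
L = sqrt(0.4444444 / 0.0922)
L = 2.1955 cm

2.1955


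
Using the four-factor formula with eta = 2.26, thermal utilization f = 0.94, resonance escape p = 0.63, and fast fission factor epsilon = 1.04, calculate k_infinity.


k_inf = eta * f * p * epsilon
k_inf = 2.26 * 0.94 * 0.63 * 1.04
k_inf = 1.3919

1.3919


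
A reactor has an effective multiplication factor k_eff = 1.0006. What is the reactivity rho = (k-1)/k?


rho = (k_eff - 1) / k_eff
rho = (1.0006 - 1) / 1.0006
rho = 5.9964e-04

5.9964e-04


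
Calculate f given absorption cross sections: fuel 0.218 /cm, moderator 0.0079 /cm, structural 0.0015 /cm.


f = Sigma_a_fuel / (Sigma_a_fuel + Sigma_a_mod + Sigma_a_other)
f = 0.218 / (0.218 + 0.0079 + 0.0015)
f = 0.95866

0.95866


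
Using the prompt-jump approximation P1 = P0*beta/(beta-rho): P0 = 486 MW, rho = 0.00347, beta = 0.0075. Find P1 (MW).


P1/P0 = beta / (beta - rho)
P1/P0 = 0.0075 / (0.0075 - 0.00347) = 1.861042
P1 = 486 * 1.861042 = 904.47 MW

904.47


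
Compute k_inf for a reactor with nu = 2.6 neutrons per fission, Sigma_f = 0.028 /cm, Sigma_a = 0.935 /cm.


k_inf = nu * Sigma_f / Sigma_a
k_inf = 2.6 * 0.028 / 0.935
k_inf = 0.077861

0.077861


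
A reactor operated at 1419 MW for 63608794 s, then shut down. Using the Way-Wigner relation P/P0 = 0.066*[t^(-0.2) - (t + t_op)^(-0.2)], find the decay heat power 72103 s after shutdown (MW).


P/P0 = 0.066 * [t^(-0.2) - (t + t_op)^(-0.2)]
P/P0 = 0.066 * [72103^(-0.2) - (72103 + 63608794)^(-0.2)]
P/P0 = 0.066 * [0.1067602 - 0.02749148] = 0.005231736
P = 1419 * 0.005231736 = 7.4238 MW

7.4238


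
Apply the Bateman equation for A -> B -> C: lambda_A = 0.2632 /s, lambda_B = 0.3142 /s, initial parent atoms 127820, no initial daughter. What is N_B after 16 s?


N_B(t) = lambda_A * N_A0 / (lambda_B - lambda_A) * [exp(-lambda_A*t) - exp(-lambda_B*t)]
exp(-0.2632*16) = 0.01482856; exp(-0.3142*16) = 0.006557145
N_B = 0.2632 * 127820 / (0.3142 - 0.2632) * (0.01482856 - 0.006557145)
N_B = 5456.3

5456.3


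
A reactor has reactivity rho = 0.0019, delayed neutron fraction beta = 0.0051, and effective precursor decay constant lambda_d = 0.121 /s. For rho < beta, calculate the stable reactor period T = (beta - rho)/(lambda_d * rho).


T = (beta - rho) / (lambda_d * rho)
T = (0.0051 - 0.0019) / (0.121 * 0.0019)
T = 13.919 s

13.919


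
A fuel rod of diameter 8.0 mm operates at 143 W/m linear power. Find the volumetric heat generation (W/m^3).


r = D / 2 / 1000 = 8.0 / 2 / 1000 = 0.004 m
q''' = q' / (pi * r^2)
q''' = 143 / (pi * 0.004^2)
q''' = 2.8449e+06 W/m^3

2.8449e+06


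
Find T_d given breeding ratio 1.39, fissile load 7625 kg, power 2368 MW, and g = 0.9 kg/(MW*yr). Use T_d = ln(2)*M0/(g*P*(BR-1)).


Breeding gain G = BR - 1 = 1.39 - 1 = 0.39
Fissile production rate = g * P * G = 0.9 * 2368 * 0.39 = 831.168 kg/yr
T_d = ln(2) * M0 / (g * P * G)
T_d = ln(2) * 7625 / 831.168 = 6.3588 yr

6.3588


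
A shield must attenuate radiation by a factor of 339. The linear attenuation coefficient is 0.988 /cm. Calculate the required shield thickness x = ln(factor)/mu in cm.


x = ln(factor) / mu
x = ln(339) / 0.988
x = 5.8968 cm

5.8968


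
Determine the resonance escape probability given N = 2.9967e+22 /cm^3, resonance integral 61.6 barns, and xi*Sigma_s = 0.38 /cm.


p = exp(-N * I * 1e-24 / (xi*Sigma_s))
p = exp(-2.9967e+22 * 61.6 * 1e-24 / 0.38)
p = 0.0077675

0.0077675


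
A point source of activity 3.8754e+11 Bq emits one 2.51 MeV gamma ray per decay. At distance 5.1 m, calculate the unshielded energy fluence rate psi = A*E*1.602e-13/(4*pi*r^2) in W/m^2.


psi = A * E * 1.602e-13 / (4*pi*r^2)
psi = 3.8754e+11 * 2.51 * 1.602e-13 / (4*pi*5.1^2)
psi = 4.7676e-04 W/m^2

4.7676e-04


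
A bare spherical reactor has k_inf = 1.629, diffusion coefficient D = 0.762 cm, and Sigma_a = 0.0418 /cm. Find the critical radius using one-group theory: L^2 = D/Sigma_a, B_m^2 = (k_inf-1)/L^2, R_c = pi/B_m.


L^2 = D / Sigma_a = 0.762 / 0.0418 = 18.22967 cm^2
B_m^2 = (k_inf - 1) / L^2 = (1.629 - 1) / 18.22967 = 0.03450419 /cm^2
For a bare sphere: B_g = pi/R, so R_c = pi / sqrt(B_m^2)
R_c = pi / sqrt(0.03450419) = 16.913 cm

16.913


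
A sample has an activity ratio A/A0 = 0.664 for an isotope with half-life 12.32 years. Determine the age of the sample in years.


lambda = ln(2) / t_half = ln(2) / 12.32 = 0.05626195 /yr
t = -ln(A/A0) / lambda
t = -ln(0.664) / 0.05626195
t = 7.2780 yr

7.2780


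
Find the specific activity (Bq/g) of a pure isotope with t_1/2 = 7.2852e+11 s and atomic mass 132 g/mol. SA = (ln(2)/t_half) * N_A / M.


lambda = ln(2) / t_half = ln(2) / 7.2852e+11 = 9.514456e-13 /s
SA = lambda * N_A / M
SA = 9.514456e-13 * 6.022e23 / 132
SA = 4.3406e+09 Bq/g

4.3406e+09


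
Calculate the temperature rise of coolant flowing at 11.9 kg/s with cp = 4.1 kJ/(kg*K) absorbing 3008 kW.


dT = Q / (m_dot * cp)
dT = 3008 / (11.9 * 4.1)
dT = 61.652 C

61.652


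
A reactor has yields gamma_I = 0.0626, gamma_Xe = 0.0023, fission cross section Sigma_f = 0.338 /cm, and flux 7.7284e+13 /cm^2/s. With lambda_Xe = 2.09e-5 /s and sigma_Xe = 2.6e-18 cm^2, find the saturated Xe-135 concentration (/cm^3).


Xe_eq = (gamma_I + gamma_Xe) * Sigma_f * phi / (lambda_Xe + sigma_Xe * phi)
Numerator = (0.0626 + 0.0023) * 0.338 * 7.7284e+13 = 1.695317e+12
Denominator = 2.09e-5 + 2.6e-18 * 7.7284e+13 = 2.218384e-04
Xe_eq = 1.695317e+12 / 2.218384e-04 = 7.6421e+15 /cm^3

7.6421e+15


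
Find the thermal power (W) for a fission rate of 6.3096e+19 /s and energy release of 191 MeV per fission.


P = fission_rate * E_MeV * 1.602e-13
P = 6.3096e+19 * 191 * 1.602e-13
P = 1.9306e+09 W

1.9306e+09


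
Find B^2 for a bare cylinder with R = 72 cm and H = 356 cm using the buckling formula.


B^2 = (2.405/R)^2 + (pi/H)^2
B^2 = (2.405/72)^2 + (pi/356)^2
B^2 = 0.0011936 /cm^2

0.0011936


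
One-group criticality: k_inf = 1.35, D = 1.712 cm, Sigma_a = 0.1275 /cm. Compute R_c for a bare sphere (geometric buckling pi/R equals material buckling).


L^2 = D / Sigma_a = 1.712 / 0.1275 = 13.42745 cm^2
B_m^2 = (k_inf - 1) / L^2 = (1.35 - 1) / 13.42745 = 0.02606601 /cm^2
For a bare sphere: B_g = pi/R, so R_c = pi / sqrt(B_m^2)
R_c = pi / sqrt(0.02606601) = 19.459 cm

19.459


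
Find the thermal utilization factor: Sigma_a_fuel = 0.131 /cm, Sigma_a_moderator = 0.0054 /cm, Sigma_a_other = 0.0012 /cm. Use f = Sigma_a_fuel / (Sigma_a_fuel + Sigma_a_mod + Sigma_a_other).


f = Sigma_a_fuel / (Sigma_a_fuel + Sigma_a_mod + Sigma_a_other)
f = 0.131 / (0.131 + 0.0054 + 0.0012)
f = 0.95203

0.95203


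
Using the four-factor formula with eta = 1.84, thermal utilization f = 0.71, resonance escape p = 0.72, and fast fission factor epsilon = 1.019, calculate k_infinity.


k_inf = eta * f * p * epsilon
k_inf = 1.84 * 0.71 * 0.72 * 1.019
k_inf = 0.95848

0.95848


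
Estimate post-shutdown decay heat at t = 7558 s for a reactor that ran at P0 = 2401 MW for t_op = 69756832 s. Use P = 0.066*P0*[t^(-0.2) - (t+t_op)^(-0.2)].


P/P0 = 0.066 * [t^(-0.2) - (t + t_op)^(-0.2)]
P/P0 = 0.066 * [7558^(-0.2) - (7558 + 69756832)^(-0.2)]
P/P0 = 0.066 * [0.1676172 - 0.02699437] = 0.009281107
P = 2401 * 0.009281107 = 22.284 MW

22.284


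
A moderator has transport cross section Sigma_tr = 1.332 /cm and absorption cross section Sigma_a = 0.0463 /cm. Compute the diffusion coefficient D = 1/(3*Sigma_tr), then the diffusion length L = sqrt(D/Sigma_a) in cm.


D = 1 / (3 * Sigma_tr) = 1 / (3 * 1.332) = 0.2502503 cm
L = sqrt(D / Sigma_a)
L = sqrt(0.2502503 / 0.0463)
L = 2.3249 cm

2.3249


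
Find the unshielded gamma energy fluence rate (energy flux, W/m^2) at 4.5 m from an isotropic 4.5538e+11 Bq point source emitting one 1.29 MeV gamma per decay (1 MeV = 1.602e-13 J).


psi = A * E * 1.602e-13 / (4*pi*r^2)
psi = 4.5538e+11 * 1.29 * 1.602e-13 / (4*pi*4.5^2)
psi = 3.6982e-04 W/m^2

3.6982e-04


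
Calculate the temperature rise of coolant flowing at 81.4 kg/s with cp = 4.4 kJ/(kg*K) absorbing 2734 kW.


dT = Q / (m_dot * cp)
dT = 2734 / (81.4 * 4.4)
dT = 7.6335 C

7.6335


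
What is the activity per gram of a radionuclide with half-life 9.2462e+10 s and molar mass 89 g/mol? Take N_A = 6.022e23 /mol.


lambda = ln(2) / t_half = ln(2) / 9.2462e+10 = 7.496563e-12 /s
SA = lambda * N_A / M
SA = 7.496563e-12 * 6.022e23 / 89
SA = 5.0724e+10 Bq/g

5.0724e+10


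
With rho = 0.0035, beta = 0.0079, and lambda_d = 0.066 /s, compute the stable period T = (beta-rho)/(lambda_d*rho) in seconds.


T = (beta - rho) / (lambda_d * rho)
T = (0.0079 - 0.0035) / (0.066 * 0.0035)
T = 19.048 s

19.048


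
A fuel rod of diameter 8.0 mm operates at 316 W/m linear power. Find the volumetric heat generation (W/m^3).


r = D / 2 / 1000 = 8.0 / 2 / 1000 = 0.004 m
q''' = q' / (pi * r^2)
q''' = 316 / (pi * 0.004^2)
q''' = 6.2866e+06 W/m^3

6.2866e+06


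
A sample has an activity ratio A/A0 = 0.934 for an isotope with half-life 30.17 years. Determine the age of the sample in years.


lambda = ln(2) / t_half = ln(2) / 30.17 = 0.02297472 /yr
t = -ln(A/A0) / lambda
t = -ln(0.934) / 0.02297472
t = 2.9719 yr

2.9719


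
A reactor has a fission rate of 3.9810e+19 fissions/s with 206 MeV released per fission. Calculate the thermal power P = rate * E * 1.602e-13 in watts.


P = fission_rate * E_MeV * 1.602e-13
P = 3.9810e+19 * 206 * 1.602e-13
P = 1.3138e+09 W

1.3138e+09


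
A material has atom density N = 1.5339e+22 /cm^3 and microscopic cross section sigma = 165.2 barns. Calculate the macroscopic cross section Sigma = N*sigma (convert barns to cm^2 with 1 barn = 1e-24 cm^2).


Sigma = N * sigma_barns * 1e-24
Sigma = 1.5339e+22 * 165.2 * 1e-24
Sigma = 2.5340 /cm

2.5340


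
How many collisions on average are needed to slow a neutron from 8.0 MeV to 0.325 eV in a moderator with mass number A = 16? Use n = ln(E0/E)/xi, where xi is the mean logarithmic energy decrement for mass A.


xi = 1 + (A-1)^2/(2A)*ln((A-1)/(A+1)) = 0.1199467 (for A = 16)
n = ln(E0/E) / xi
n = ln(8.0e6 / 0.325) / 0.1199467
n = ln(2.461538e+07) / 0.1199467 = 141.89

141.89


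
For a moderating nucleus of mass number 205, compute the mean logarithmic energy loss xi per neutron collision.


xi = 1 + (A-1)^2/(2A) * ln((A-1)/(A+1))
xi = 1 + (205-1)^2/(2*205) * ln((205-1)/(205 +1))
xi = 0.0097244

0.0097244


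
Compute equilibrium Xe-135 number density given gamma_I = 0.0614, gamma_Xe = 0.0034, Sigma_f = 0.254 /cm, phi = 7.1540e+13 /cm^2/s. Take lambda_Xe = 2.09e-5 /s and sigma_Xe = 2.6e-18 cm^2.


Xe_eq = (gamma_I + gamma_Xe) * Sigma_f * phi / (lambda_Xe + sigma_Xe * phi)
Numerator = (0.0614 + 0.0034) * 0.254 * 7.1540e+13 = 1.177491e+12
Denominator = 2.09e-5 + 2.6e-18 * 7.1540e+13 = 2.069040e-04
Xe_eq = 1.177491e+12 / 2.069040e-04 = 5.6910e+15 /cm^3

5.6910e+15


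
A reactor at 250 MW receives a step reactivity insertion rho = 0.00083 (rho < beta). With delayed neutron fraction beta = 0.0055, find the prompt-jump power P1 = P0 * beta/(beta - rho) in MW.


P1/P0 = beta / (beta - rho)
P1/P0 = 0.0055 / (0.0055 - 0.00083) = 1.177730
P1 = 250 * 1.177730 = 294.43 MW

294.43


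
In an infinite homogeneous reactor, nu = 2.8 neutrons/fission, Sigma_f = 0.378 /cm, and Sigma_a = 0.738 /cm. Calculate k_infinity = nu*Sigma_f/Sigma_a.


k_inf = nu * Sigma_f / Sigma_a
k_inf = 2.8 * 0.378 / 0.738
k_inf = 1.4341

1.4341


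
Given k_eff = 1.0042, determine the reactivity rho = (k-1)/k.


rho = (k_eff - 1) / k_eff
rho = (1.0042 - 1) / 1.0042
rho = 0.0041824

0.0041824


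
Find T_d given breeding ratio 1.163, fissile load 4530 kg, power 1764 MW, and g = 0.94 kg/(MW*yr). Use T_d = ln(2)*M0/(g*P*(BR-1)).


Breeding gain G = BR - 1 = 1.163 - 1 = 0.163
Fissile production rate = g * P * G = 0.94 * 1764 * 0.163 = 270.28008 kg/yr
T_d = ln(2) * M0 / (g * P * G)
T_d = ln(2) * 4530 / 270.28008 = 11.617 yr

11.617


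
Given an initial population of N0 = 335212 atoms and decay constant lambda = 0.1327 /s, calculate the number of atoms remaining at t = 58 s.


N = N0 * exp(-lambda * t)
N = 335212 * exp(-0.1327 * 58)
N = 152.31

152.31


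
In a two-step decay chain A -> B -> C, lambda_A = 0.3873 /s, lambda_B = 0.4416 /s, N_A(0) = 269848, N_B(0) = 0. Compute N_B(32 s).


N_B(t) = lambda_A * N_A0 / (lambda_B - lambda_A) * [exp(-lambda_A*t) - exp(-lambda_B*t)]
exp(-0.3873*32) = 4.145032e-06; exp(-0.4416*32) = 7.292859e-07
N_B = 0.3873 * 269848 / (0.4416 - 0.3873) * (4.145032e-06 - 7.292859e-07)
N_B = 6.5743

6.5743


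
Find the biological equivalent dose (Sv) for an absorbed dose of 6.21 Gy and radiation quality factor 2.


H = D * Q
H = 6.21 * 2
H = 12.420 Sv

12.420


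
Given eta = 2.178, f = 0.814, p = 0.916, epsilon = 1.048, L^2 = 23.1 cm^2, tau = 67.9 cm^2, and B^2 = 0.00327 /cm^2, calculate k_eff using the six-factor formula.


k_inf = eta*f*p*eps = 2.178*0.814*0.916*1.048 = 1.701920
P_TNL = 1/(1 + L^2*B^2) = 1/(1 + 23.1*0.00327) = 0.9297681
P_FNL = exp(-B^2*tau) = exp(-0.00327*67.9) = 0.8008889
k_eff = k_inf * P_TNL * P_FNL = 1.701920 * 0.9297681 * 0.8008889
k_eff = 1.2673

1.2673


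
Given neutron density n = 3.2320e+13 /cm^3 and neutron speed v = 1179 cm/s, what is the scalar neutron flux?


phi = n * v
phi = 3.2320e+13 * 1179
phi = 3.8105e+16 /cm^2/s

3.8105e+16


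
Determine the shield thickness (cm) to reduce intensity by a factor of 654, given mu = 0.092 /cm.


x = ln(factor) / mu
x = ln(654) / 0.092
x = 70.469 cm

70.469


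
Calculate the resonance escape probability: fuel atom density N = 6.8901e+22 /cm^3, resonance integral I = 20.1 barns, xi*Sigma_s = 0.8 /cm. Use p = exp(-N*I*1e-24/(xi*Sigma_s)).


p = exp(-N * I * 1e-24 / (xi*Sigma_s))
p = exp(-6.8901e+22 * 20.1 * 1e-24 / 0.8)
p = 0.17708

0.17708


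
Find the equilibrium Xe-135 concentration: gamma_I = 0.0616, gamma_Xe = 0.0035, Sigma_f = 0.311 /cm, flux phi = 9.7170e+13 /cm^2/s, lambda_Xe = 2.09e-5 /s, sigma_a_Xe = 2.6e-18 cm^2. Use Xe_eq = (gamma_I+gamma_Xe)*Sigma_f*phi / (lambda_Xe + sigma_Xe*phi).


Xe_eq = (gamma_I + gamma_Xe) * Sigma_f * phi / (lambda_Xe + sigma_Xe * phi)
Numerator = (0.0616 + 0.0035) * 0.311 * 9.7170e+13 = 1.967314e+12
Denominator = 2.09e-5 + 2.6e-18 * 9.7170e+13 = 2.735420e-04
Xe_eq = 1.967314e+12 / 2.735420e-04 = 7.1920e+15 /cm^3

7.1920e+15


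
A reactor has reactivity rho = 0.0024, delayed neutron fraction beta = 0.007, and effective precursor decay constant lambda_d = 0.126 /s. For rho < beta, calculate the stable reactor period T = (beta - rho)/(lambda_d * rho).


T = (beta - rho) / (lambda_d * rho)
T = (0.007 - 0.0024) / (0.126 * 0.0024)
T = 15.212 s

15.212


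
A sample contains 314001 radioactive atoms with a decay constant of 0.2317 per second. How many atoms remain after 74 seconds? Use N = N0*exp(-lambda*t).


N = N0 * exp(-lambda * t)
N = 314001 * exp(-0.2317 * 74)
N = 0.011236

0.011236


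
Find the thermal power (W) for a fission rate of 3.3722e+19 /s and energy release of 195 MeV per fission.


P = fission_rate * E_MeV * 1.602e-13
P = 3.3722e+19 * 195 * 1.602e-13
P = 1.0534e+09 W

1.0534e+09


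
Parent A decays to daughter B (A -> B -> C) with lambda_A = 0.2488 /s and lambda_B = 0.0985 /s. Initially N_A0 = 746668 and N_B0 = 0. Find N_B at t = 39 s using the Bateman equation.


N_B(t) = lambda_A * N_A0 / (lambda_B - lambda_A) * [exp(-lambda_A*t) - exp(-lambda_B*t)]
exp(-0.2488*39) = 6.108770e-05; exp(-0.0985*39) = 0.02146139
N_B = 0.2488 * 746668 / (0.0985 - 0.2488) * (6.108770e-05 - 0.02146139)
N_B = 26451

26451


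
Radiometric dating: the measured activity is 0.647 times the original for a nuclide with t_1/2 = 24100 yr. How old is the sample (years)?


lambda = ln(2) / t_half = ln(2) / 24100 = 2.876129e-05 /yr
t = -ln(A/A0) / lambda
t = -ln(0.647) / 2.876129e-05
t = 15139 yr

15139


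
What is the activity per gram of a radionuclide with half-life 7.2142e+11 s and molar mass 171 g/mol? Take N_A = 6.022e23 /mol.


lambda = ln(2) / t_half = ln(2) / 7.2142e+11 = 9.608095e-13 /s
SA = lambda * N_A / M
SA = 9.608095e-13 * 6.022e23 / 171
SA = 3.3836e+09 Bq/g

3.3836e+09


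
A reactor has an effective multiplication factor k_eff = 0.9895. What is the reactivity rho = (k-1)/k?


rho = (k_eff - 1) / k_eff
rho = (0.9895 - 1) / 0.9895
rho = -0.010611

-0.010611


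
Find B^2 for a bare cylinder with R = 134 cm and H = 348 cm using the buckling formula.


B^2 = (2.405/R)^2 + (pi/H)^2
B^2 = (2.405/134)^2 + (pi/348)^2
B^2 = 4.0362e-04 /cm^2

4.0362e-04


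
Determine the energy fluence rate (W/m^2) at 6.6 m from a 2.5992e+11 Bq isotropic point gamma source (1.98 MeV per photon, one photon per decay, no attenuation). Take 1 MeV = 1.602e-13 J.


psi = A * E * 1.602e-13 / (4*pi*r^2)
psi = 2.5992e+11 * 1.98 * 1.602e-13 / (4*pi*6.6^2)
psi = 1.5062e-04 W/m^2

1.5062e-04


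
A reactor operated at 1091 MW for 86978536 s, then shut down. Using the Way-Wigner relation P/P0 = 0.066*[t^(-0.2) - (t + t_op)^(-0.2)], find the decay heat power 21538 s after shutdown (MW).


P/P0 = 0.066 * [t^(-0.2) - (t + t_op)^(-0.2)]
P/P0 = 0.066 * [21538^(-0.2) - (21538 + 86978536)^(-0.2)]
P/P0 = 0.066 * [0.1359436 - 0.02582832] = 0.007267608
P = 1091 * 0.007267608 = 7.9290 MW

7.9290


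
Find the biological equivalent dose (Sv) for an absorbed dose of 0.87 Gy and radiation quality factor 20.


H = D * Q
H = 0.87 * 20
H = 17.400 Sv

17.400


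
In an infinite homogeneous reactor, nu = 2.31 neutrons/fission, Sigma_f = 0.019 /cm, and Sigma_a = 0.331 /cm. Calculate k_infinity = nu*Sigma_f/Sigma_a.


k_inf = nu * Sigma_f / Sigma_a
k_inf = 2.31 * 0.019 / 0.331
k_inf = 0.13260

0.13260


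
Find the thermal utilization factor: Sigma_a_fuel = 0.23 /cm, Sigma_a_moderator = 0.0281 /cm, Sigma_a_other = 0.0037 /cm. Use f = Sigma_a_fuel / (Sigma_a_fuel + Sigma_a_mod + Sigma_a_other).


f = Sigma_a_fuel / (Sigma_a_fuel + Sigma_a_mod + Sigma_a_other)
f = 0.23 / (0.23 + 0.0281 + 0.0037)
f = 0.87853

0.87853


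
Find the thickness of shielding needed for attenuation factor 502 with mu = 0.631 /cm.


x = ln(factor) / mu
x = ln(502) / 0.631
x = 9.8552 cm

9.8552


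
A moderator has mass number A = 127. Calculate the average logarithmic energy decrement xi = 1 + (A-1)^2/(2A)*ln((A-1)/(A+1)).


xi = 1 + (A-1)^2/(2A) * ln((A-1)/(A+1))
xi = 1 + (127-1)^2/(2*127) * ln((127-1)/(127 +1))
xi = 0.015666

0.015666


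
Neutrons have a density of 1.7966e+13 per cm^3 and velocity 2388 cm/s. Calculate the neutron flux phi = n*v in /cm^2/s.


phi = n * v
phi = 1.7966e+13 * 2388
phi = 4.2903e+16 /cm^2/s

4.2903e+16


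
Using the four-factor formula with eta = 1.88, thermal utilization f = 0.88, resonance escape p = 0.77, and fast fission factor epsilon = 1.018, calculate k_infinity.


k_inf = eta * f * p * epsilon
k_inf = 1.88 * 0.88 * 0.77 * 1.018
k_inf = 1.2968

1.2968


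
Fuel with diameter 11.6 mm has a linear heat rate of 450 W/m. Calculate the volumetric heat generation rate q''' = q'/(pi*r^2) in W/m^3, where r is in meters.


r = D / 2 / 1000 = 11.6 / 2 / 1000 = 0.0058 m
q''' = q' / (pi * r^2)
q''' = 450 / (pi * 0.0058^2)
q''' = 4.2580e+06 W/m^3

4.2580e+06


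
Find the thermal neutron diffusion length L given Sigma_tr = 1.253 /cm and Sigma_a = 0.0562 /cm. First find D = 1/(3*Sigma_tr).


D = 1 / (3 * Sigma_tr) = 1 / (3 * 1.253) = 0.2660282 cm
L = sqrt(D / Sigma_a)
L = sqrt(0.2660282 / 0.0562)
L = 2.1757 cm

2.1757


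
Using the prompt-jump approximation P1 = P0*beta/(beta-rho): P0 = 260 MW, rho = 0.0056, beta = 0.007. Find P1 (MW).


P1/P0 = beta / (beta - rho)
P1/P0 = 0.007 / (0.007 - 0.0056) = 5.000000
P1 = 260 * 5.000000 = 1300.0 MW

1300.0


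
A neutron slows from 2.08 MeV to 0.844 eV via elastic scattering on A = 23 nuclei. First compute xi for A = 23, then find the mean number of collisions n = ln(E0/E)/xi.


xi = 1 + (A-1)^2/(2A)*ln((A-1)/(A+1)) = 0.08448899 (for A = 23)
n = ln(E0/E) / xi
n = ln(2.08e6 / 0.844) / 0.08448899
n = ln(2.464455e+06) / 0.08448899 = 174.19

174.19


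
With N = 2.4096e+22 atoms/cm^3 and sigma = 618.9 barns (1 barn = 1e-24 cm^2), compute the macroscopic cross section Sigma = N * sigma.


Sigma = N * sigma_barns * 1e-24
Sigma = 2.4096e+22 * 618.9 * 1e-24
Sigma = 14.913 /cm

14.913


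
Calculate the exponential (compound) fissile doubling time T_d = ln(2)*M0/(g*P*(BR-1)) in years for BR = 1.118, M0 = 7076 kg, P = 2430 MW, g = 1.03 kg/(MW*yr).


Breeding gain G = BR - 1 = 1.118 - 1 = 0.118
Fissile production rate = g * P * G = 1.03 * 2430 * 0.118 = 295.3422 kg/yr
T_d = ln(2) * M0 / (g * P * G)
T_d = ln(2) * 7076 / 295.3422 = 16.607 yr

16.607


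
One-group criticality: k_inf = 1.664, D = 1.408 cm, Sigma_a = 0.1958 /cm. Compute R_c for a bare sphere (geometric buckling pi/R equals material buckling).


L^2 = D / Sigma_a = 1.408 / 0.1958 = 7.191011 cm^2
B_m^2 = (k_inf - 1) / L^2 = (1.664 - 1) / 7.191011 = 0.09233750 /cm^2
For a bare sphere: B_g = pi/R, so R_c = pi / sqrt(B_m^2)
R_c = pi / sqrt(0.09233750) = 10.339 cm

10.339


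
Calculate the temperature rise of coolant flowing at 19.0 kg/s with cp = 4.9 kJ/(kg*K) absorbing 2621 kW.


dT = Q / (m_dot * cp)
dT = 2621 / (19.0 * 4.9)
dT = 28.153 C

28.153


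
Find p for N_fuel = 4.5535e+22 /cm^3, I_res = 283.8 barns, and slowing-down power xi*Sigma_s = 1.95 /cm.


p = exp(-N * I * 1e-24 / (xi*Sigma_s))
p = exp(-4.5535e+22 * 283.8 * 1e-24 / 1.95)
p = 0.0013240

0.0013240


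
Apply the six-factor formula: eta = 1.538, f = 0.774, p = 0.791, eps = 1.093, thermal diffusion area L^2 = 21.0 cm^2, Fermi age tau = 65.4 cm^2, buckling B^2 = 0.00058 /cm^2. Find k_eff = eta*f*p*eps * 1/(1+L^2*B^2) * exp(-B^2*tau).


k_inf = eta*f*p*eps = 1.538*0.774*0.791*1.093 = 1.029186
P_TNL = 1/(1 + L^2*B^2) = 1/(1 + 21.0*0.00058) = 0.9879666
P_FNL = exp(-B^2*tau) = exp(-0.00058*65.4) = 0.9627784
k_eff = k_inf * P_TNL * P_FNL = 1.029186 * 0.9879666 * 0.9627784
k_eff = 0.97895

0.97895


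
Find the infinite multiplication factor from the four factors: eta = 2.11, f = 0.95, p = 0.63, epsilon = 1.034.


k_inf = eta * f * p * epsilon
k_inf = 2.11 * 0.95 * 0.63 * 1.034
k_inf = 1.3058

1.3058


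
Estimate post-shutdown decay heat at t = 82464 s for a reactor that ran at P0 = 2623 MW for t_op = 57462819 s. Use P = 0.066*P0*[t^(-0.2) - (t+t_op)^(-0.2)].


P/P0 = 0.066 * [t^(-0.2) - (t + t_op)^(-0.2)]
P/P0 = 0.066 * [82464^(-0.2) - (82464 + 57462819)^(-0.2)]
P/P0 = 0.066 * [0.1039315 - 0.02805421] = 0.005007901
P = 2623 * 0.005007901 = 13.136 MW

13.136


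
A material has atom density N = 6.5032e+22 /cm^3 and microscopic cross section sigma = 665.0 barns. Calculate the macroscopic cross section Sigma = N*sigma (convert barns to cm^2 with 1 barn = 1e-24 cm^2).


Sigma = N * sigma_barns * 1e-24
Sigma = 6.5032e+22 * 665.0 * 1e-24
Sigma = 43.246 /cm

43.246


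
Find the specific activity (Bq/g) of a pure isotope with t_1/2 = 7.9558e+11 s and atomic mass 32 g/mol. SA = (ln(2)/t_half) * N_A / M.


lambda = ln(2) / t_half = ln(2) / 7.9558e+11 = 8.712476e-13 /s
SA = lambda * N_A / M
SA = 8.712476e-13 * 6.022e23 / 32
SA = 1.6396e+10 Bq/g

1.6396e+10


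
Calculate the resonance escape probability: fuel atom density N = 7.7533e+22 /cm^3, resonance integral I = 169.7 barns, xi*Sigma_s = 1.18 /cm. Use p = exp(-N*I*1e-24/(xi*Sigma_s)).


p = exp(-N * I * 1e-24 / (xi*Sigma_s))
p = exp(-7.7533e+22 * 169.7 * 1e-24 / 1.18)
p = 1.4371e-05

1.4371e-05


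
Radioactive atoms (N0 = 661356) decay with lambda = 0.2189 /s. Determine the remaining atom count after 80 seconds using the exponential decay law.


N = N0 * exp(-lambda * t)
N = 661356 * exp(-0.2189 * 80)
N = 0.016409

0.016409


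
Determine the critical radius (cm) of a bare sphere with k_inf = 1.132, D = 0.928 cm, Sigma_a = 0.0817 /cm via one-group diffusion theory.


L^2 = D / Sigma_a = 0.928 / 0.0817 = 11.35863 cm^2
B_m^2 = (k_inf - 1) / L^2 = (1.132 - 1) / 11.35863 = 0.01162112 /cm^2
For a bare sphere: B_g = pi/R, so R_c = pi / sqrt(B_m^2)
R_c = pi / sqrt(0.01162112) = 29.142 cm

29.142


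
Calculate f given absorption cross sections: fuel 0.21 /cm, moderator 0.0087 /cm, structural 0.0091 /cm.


f = Sigma_a_fuel / (Sigma_a_fuel + Sigma_a_mod + Sigma_a_other)
f = 0.21 / (0.21 + 0.0087 + 0.0091)
f = 0.92186

0.92186


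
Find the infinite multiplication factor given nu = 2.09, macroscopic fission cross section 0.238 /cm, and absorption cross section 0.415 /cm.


k_inf = nu * Sigma_f / Sigma_a
k_inf = 2.09 * 0.238 / 0.415
k_inf = 1.1986

1.1986


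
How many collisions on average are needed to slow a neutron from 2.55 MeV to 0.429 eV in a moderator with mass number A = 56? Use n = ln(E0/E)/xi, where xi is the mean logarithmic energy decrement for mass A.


xi = 1 + (A-1)^2/(2A)*ln((A-1)/(A+1)) = 0.03529286 (for A = 56)
n = ln(E0/E) / xi
n = ln(2.55e6 / 0.429) / 0.03529286
n = ln(5.944056e+06) / 0.03529286 = 441.96

441.96


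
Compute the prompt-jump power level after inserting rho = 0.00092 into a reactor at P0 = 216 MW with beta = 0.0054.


P1/P0 = beta / (beta - rho)
P1/P0 = 0.0054 / (0.0054 - 0.00092) = 1.205357
P1 = 216 * 1.205357 = 260.36 MW

260.36


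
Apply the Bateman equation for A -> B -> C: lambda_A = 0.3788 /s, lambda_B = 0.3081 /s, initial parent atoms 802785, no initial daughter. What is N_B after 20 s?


N_B(t) = lambda_A * N_A0 / (lambda_B - lambda_A) * [exp(-lambda_A*t) - exp(-lambda_B*t)]
exp(-0.3788*20) = 5.126076e-04; exp(-0.3081*20) = 0.002108033
N_B = 0.3788 * 802785 / (0.3081 - 0.3788) * (5.126076e-04 - 0.002108033)
N_B = 6862.2

6862.2


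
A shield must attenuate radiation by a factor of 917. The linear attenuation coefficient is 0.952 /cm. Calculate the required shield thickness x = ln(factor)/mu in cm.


x = ln(factor) / mu
x = ln(917) / 0.952
x = 7.1650 cm

7.1650


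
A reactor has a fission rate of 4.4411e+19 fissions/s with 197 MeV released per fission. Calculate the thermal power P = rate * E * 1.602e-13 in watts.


P = fission_rate * E_MeV * 1.602e-13
P = 4.4411e+19 * 197 * 1.602e-13
P = 1.4016e+09 W

1.4016e+09


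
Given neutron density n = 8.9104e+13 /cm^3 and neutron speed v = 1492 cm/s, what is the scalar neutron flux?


phi = n * v
phi = 8.9104e+13 * 1492
phi = 1.3294e+17 /cm^2/s

1.3294e+17


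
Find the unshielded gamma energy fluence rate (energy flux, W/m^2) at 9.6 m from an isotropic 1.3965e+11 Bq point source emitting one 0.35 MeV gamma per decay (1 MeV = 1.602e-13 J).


psi = A * E * 1.602e-13 / (4*pi*r^2)
psi = 1.3965e+11 * 0.35 * 1.602e-13 / (4*pi*9.6^2)
psi = 6.7611e-06 W/m^2

6.7611e-06


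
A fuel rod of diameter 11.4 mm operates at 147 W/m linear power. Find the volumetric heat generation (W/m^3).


r = D / 2 / 1000 = 11.4 / 2 / 1000 = 0.0057 m
q''' = q' / (pi * r^2)
q''' = 147 / (pi * 0.0057^2)
q''' = 1.4402e+06 W/m^3

1.4402e+06


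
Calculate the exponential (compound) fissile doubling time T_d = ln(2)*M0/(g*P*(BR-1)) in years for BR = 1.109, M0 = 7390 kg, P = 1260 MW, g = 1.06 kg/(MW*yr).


Breeding gain G = BR - 1 = 1.109 - 1 = 0.109
Fissile production rate = g * P * G = 1.06 * 1260 * 0.109 = 145.5804 kg/yr
T_d = ln(2) * M0 / (g * P * G)
T_d = ln(2) * 7390 / 145.5804 = 35.186 yr

35.186


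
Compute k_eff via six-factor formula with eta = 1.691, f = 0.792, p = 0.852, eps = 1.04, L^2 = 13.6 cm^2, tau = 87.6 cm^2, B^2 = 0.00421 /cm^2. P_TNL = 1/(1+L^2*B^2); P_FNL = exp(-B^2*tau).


k_inf = eta*f*p*eps = 1.691*0.792*0.852*1.04 = 1.186702
P_TNL = 1/(1 + L^2*B^2) = 1/(1 + 13.6*0.00421) = 0.9458447
P_FNL = exp(-B^2*tau) = exp(-0.00421*87.6) = 0.6915665
k_eff = k_inf * P_TNL * P_FNL = 1.186702 * 0.9458447 * 0.6915665
k_eff = 0.77624

0.77624


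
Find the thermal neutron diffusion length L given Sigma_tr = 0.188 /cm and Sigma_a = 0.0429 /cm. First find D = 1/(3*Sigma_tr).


D = 1 / (3 * Sigma_tr) = 1 / (3 * 0.188) = 1.773050 cm
L = sqrt(D / Sigma_a)
L = sqrt(1.773050 / 0.0429)
L = 6.4288 cm

6.4288


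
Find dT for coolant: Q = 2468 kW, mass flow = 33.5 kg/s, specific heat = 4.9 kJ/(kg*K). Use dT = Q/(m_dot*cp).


dT = Q / (m_dot * cp)
dT = 2468 / (33.5 * 4.9)
dT = 15.035 C

15.035


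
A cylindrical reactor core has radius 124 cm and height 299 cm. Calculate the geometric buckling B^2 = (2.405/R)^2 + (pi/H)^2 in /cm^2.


B^2 = (2.405/R)^2 + (pi/H)^2
B^2 = (2.405/124)^2 + (pi/299)^2
B^2 = 4.8657e-04 /cm^2

4.8657e-04


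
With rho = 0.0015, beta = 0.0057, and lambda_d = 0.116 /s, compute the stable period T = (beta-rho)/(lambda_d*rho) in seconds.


T = (beta - rho) / (lambda_d * rho)
T = (0.0057 - 0.0015) / (0.116 * 0.0015)
T = 24.138 s

24.138


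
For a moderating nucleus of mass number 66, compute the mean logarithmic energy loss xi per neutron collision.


xi = 1 + (A-1)^2/(2A) * ln((A-1)/(A+1))
xi = 1 + (66-1)^2/(2*66) * ln((66-1)/(66 +1))
xi = 0.029999

0.029999


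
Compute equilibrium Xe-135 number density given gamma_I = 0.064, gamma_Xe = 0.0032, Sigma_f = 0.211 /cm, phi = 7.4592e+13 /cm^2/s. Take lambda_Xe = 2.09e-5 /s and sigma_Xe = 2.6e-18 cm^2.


Xe_eq = (gamma_I + gamma_Xe) * Sigma_f * phi / (lambda_Xe + sigma_Xe * phi)
Numerator = (0.064 + 0.0032) * 0.211 * 7.4592e+13 = 1.057655e+12
Denominator = 2.09e-5 + 2.6e-18 * 7.4592e+13 = 2.148392e-04
Xe_eq = 1.057655e+12 / 2.148392e-04 = 4.9230e+15 /cm^3

4.9230e+15


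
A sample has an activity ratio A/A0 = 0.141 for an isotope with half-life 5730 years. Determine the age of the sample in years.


lambda = ln(2) / t_half = ln(2) / 5730 = 1.209681e-04 /yr
t = -ln(A/A0) / lambda
t = -ln(0.141) / 1.209681e-04
t = 16194 yr

16194


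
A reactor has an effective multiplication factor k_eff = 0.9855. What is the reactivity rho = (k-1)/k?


rho = (k_eff - 1) / k_eff
rho = (0.9855 - 1) / 0.9855
rho = -0.014713

-0.014713


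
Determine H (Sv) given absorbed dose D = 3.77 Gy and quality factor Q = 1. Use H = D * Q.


H = D * Q
H = 3.77 * 1
H = 3.7700 Sv

3.7700


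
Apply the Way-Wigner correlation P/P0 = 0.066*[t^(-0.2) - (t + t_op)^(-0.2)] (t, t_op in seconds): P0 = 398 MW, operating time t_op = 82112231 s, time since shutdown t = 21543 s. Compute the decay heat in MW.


P/P0 = 0.066 * [t^(-0.2) - (t + t_op)^(-0.2)]
P/P0 = 0.066 * [21543^(-0.2) - (21543 + 82112231)^(-0.2)]
P/P0 = 0.066 * [0.1359373 - 0.02612737] = 0.007247455
P = 398 * 0.007247455 = 2.8845 MW

2.8845


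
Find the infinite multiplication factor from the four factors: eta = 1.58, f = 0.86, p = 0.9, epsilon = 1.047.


k_inf = eta * f * p * epsilon
k_inf = 1.58 * 0.86 * 0.9 * 1.047
k_inf = 1.2804

1.2804


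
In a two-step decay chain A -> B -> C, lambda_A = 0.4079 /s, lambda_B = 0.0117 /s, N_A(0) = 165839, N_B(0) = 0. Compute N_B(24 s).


N_B(t) = lambda_A * N_A0 / (lambda_B - lambda_A) * [exp(-lambda_A*t) - exp(-lambda_B*t)]
exp(-0.4079*24) = 5.603131e-05; exp(-0.0117*24) = 0.7551794
N_B = 0.4079 * 165839 / (0.0117 - 0.4079) * (5.603131e-05 - 0.7551794)
N_B = 128927

128927


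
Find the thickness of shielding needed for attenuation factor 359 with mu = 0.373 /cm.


x = ln(factor) / mu
x = ln(359) / 0.373
x = 15.773 cm

15.773


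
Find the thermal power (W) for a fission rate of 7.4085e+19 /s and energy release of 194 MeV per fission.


P = fission_rate * E_MeV * 1.602e-13
P = 7.4085e+19 * 194 * 1.602e-13
P = 2.3025e+09 W

2.3025e+09


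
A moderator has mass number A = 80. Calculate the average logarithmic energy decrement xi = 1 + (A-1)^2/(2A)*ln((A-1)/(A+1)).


xi = 1 + (A-1)^2/(2A) * ln((A-1)/(A+1))
xi = 1 + (80-1)^2/(2*80) * ln((80-1)/(80 +1))
xi = 0.024793

0.024793


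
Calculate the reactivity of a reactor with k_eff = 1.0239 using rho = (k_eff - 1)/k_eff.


rho = (k_eff - 1) / k_eff
rho = (1.0239 - 1) / 1.0239
rho = 0.023342

0.023342


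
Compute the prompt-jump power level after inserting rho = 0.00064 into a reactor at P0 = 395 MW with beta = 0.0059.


P1/P0 = beta / (beta - rho)
P1/P0 = 0.0059 / (0.0059 - 0.00064) = 1.121673
P1 = 395 * 1.121673 = 443.06 MW

443.06


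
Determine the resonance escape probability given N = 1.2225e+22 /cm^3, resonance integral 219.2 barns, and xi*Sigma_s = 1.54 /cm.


p = exp(-N * I * 1e-24 / (xi*Sigma_s))
p = exp(-1.2225e+22 * 219.2 * 1e-24 / 1.54)
p = 0.17551

0.17551


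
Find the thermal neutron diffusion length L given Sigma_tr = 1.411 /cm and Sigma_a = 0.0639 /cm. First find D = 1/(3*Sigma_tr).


D = 1 / (3 * Sigma_tr) = 1 / (3 * 1.411) = 0.2362391 cm
L = sqrt(D / Sigma_a)
L = sqrt(0.2362391 / 0.0639)
L = 1.9228 cm

1.9228


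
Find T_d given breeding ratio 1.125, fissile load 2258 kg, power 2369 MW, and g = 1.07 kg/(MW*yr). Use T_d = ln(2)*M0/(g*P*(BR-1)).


Breeding gain G = BR - 1 = 1.125 - 1 = 0.125
Fissile production rate = g * P * G = 1.07 * 2369 * 0.125 = 316.85375 kg/yr
T_d = ln(2) * M0 / (g * P * G)
T_d = ln(2) * 2258 / 316.85375 = 4.9396 yr

4.9396


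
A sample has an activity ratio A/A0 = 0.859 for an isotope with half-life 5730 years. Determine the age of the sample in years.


lambda = ln(2) / t_half = ln(2) / 5730 = 1.209681e-04 /yr
t = -ln(A/A0) / lambda
t = -ln(0.859) / 1.209681e-04
t = 1256.4 yr

1256.4


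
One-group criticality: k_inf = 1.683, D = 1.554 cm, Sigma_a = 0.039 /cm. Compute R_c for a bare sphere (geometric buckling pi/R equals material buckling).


L^2 = D / Sigma_a = 1.554 / 0.039 = 39.84615 cm^2
B_m^2 = (k_inf - 1) / L^2 = (1.683 - 1) / 39.84615 = 0.01714093 /cm^2
For a bare sphere: B_g = pi/R, so R_c = pi / sqrt(B_m^2)
R_c = pi / sqrt(0.01714093) = 23.996 cm

23.996


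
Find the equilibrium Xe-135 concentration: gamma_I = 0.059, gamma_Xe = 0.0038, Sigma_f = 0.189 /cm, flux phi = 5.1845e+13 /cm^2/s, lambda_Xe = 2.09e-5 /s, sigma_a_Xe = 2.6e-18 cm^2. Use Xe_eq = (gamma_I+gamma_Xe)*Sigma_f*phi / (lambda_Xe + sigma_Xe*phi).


Xe_eq = (gamma_I + gamma_Xe) * Sigma_f * phi / (lambda_Xe + sigma_Xe * phi)
Numerator = (0.059 + 0.0038) * 0.189 * 5.1845e+13 = 6.153587e+11
Denominator = 2.09e-5 + 2.6e-18 * 5.1845e+13 = 1.556970e-04
Xe_eq = 6.153587e+11 / 1.556970e-04 = 3.9523e+15 /cm^3

3.9523e+15


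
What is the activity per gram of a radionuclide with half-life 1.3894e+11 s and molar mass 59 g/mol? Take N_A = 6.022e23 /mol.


lambda = ln(2) / t_half = ln(2) / 1.3894e+11 = 4.988824e-12 /s
SA = lambda * N_A / M
SA = 4.988824e-12 * 6.022e23 / 59
SA = 5.0920e+10 Bq/g

5.0920e+10


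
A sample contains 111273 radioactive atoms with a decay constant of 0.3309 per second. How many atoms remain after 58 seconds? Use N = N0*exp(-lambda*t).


N = N0 * exp(-lambda * t)
N = 111273 * exp(-0.3309 * 58)
N = 5.1443e-04

5.1443e-04


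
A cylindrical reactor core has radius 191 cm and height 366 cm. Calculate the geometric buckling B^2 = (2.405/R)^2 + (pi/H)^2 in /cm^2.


B^2 = (2.405/R)^2 + (pi/H)^2
B^2 = (2.405/191)^2 + (pi/366)^2
B^2 = 2.3223e-04 /cm^2

2.3223e-04


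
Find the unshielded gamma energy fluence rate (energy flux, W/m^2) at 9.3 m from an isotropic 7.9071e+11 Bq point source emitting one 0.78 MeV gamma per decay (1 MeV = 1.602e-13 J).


psi = A * E * 1.602e-13 / (4*pi*r^2)
psi = 7.9071e+11 * 0.78 * 1.602e-13 / (4*pi*9.3^2)
psi = 9.0907e-05 W/m^2

9.0907e-05


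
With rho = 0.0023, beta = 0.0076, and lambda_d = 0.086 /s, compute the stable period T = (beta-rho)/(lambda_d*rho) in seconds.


T = (beta - rho) / (lambda_d * rho)
T = (0.0076 - 0.0023) / (0.086 * 0.0023)
T = 26.795 s

26.795


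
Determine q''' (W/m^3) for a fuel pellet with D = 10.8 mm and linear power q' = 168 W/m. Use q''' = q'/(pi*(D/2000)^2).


r = D / 2 / 1000 = 10.8 / 2 / 1000 = 0.0054 m
q''' = q' / (pi * r^2)
q''' = 168 / (pi * 0.0054^2)
q''' = 1.8339e+06 W/m^3

1.8339e+06


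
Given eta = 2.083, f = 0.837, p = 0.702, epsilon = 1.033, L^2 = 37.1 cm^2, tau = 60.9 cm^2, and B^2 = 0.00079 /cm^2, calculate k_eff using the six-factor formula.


k_inf = eta*f*p*eps = 2.083*0.837*0.702*1.033 = 1.264306
P_TNL = 1/(1 + L^2*B^2) = 1/(1 + 37.1*0.00079) = 0.9715256
P_FNL = exp(-B^2*tau) = exp(-0.00079*60.9) = 0.9530280
k_eff = k_inf * P_TNL * P_FNL = 1.264306 * 0.9715256 * 0.9530280
k_eff = 1.1706

1.1706


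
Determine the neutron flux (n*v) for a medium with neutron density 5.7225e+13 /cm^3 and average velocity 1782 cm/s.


phi = n * v
phi = 5.7225e+13 * 1782
phi = 1.0197e+17 /cm^2/s

1.0197e+17


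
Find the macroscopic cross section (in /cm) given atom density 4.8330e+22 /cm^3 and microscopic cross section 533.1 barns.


Sigma = N * sigma_barns * 1e-24
Sigma = 4.8330e+22 * 533.1 * 1e-24
Sigma = 25.765 /cm

25.765


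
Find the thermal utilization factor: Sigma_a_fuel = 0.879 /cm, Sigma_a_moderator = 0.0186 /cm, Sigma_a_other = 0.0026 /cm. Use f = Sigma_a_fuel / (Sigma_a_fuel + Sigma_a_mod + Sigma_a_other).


f = Sigma_a_fuel / (Sigma_a_fuel + Sigma_a_mod + Sigma_a_other)
f = 0.879 / (0.879 + 0.0186 + 0.0026)
f = 0.97645

0.97645


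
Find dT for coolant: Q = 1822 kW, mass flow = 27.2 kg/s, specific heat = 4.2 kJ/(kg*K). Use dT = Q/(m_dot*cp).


dT = Q / (m_dot * cp)
dT = 1822 / (27.2 * 4.2)
dT = 15.949 C

15.949
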